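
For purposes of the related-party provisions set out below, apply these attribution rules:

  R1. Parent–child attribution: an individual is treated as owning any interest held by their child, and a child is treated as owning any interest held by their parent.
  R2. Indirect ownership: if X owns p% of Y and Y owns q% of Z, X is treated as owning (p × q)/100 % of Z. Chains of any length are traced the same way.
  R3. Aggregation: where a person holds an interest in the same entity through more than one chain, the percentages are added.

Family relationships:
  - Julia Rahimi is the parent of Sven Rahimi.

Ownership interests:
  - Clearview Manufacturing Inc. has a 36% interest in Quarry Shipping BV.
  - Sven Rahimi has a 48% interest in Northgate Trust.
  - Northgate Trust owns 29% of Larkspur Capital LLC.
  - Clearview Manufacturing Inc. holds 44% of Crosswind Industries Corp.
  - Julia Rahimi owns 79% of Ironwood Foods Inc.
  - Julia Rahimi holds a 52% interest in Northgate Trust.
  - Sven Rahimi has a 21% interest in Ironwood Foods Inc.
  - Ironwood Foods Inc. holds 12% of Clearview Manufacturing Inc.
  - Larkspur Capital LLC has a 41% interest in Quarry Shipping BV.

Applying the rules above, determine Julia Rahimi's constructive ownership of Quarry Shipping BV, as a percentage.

By parent–child attribution (R1), Julia Rahimi is treated as also owning Sven Rahimi's interest in Northgate Trust, giving 52% + 48% = 100%.
By parent–child attribution (R1), Julia Rahimi is treated as also owning Sven Rahimi's interest in Ironwood Foods Inc, giving 79% + 21% = 100%.
Chain via Northgate Trust → Larkspur Capital LLC (R2): 100% × 29% × 41% = 11.89% of Quarry Shipping BV.
Chain via Ironwood Foods Inc. → Clearview Manufacturing Inc. (R2): 100% × 12% × 36% = 4.32% of Quarry Shipping BV.
Aggregating (R3): 11.89% + 4.32% = 16.21%.

16.21%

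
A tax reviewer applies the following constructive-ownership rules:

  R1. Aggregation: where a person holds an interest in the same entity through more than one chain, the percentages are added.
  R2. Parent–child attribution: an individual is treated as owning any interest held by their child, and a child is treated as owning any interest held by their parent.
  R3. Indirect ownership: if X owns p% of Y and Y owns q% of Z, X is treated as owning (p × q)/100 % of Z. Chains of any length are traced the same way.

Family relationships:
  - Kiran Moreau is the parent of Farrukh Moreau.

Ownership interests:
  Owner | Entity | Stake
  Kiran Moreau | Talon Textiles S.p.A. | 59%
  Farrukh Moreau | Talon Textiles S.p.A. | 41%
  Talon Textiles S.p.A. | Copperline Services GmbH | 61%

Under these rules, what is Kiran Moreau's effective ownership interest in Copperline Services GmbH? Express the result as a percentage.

By parent–child attribution (R2), Kiran Moreau is treated as also owning Farrukh Moreau's interest in Talon Textiles S.p.A, giving 59% + 41% = 100%.
Chain via Talon Textiles S.p.A. (R3): 100% × 61% = 61% of Copperline Services GmbH.

61%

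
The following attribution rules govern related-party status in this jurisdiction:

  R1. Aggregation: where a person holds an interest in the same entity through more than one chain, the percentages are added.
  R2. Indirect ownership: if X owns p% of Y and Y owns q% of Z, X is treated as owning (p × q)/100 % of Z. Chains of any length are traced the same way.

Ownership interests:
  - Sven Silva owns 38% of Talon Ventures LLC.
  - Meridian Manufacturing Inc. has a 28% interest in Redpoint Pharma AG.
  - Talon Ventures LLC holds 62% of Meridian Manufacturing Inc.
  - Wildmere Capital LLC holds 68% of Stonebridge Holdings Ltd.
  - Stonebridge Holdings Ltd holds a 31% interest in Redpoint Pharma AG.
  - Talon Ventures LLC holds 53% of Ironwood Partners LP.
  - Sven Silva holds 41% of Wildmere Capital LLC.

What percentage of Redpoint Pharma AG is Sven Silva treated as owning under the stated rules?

Chain via Wildmere Capital LLC → Stonebridge Holdings Ltd (R2): 41% × 68% × 31% = 8.6428% of Redpoint Pharma AG.
Chain via Talon Ventures LLC → Meridian Manufacturing Inc. (R2): 38% × 62% × 28% = 6.5968% of Redpoint Pharma AG.
Aggregating (R1): 8.6428% + 6.5968% = 15.2396%.

15.2396%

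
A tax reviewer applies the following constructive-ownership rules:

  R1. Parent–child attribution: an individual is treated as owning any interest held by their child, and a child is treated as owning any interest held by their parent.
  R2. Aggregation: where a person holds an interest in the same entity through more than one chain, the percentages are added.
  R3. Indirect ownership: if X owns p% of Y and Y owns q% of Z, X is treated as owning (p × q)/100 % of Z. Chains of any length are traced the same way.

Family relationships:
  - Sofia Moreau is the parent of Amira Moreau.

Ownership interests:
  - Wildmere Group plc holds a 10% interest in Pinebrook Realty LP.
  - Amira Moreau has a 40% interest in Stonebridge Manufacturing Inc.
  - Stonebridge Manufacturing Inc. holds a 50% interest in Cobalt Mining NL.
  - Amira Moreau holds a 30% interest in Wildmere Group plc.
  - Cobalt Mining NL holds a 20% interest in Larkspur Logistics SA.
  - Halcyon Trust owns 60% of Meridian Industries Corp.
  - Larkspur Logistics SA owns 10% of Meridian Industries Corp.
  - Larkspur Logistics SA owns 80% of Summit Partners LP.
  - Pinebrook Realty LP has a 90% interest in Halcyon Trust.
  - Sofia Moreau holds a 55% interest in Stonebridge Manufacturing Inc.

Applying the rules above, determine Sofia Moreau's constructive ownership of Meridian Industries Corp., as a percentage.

By parent–child attribution (R1), Sofia Moreau is treated as also owning Amira Moreau's interest in Stonebridge Manufacturing Inc, giving 55% + 40% = 95%.
By parent–child attribution (R1), Sofia Moreau is treated as owning Amira Moreau's 30% interest in Wildmere Group plc.
Chain via Stonebridge Manufacturing Inc. → Cobalt Mining NL → Larkspur Logistics SA (R3): 95% × 50% × 20% × 10% = 0.95% of Meridian Industries Corp.
Chain via Wildmere Group plc → Pinebrook Realty LP → Halcyon Trust (R3): 30% × 10% × 90% × 60% = 1.62% of Meridian Industries Corp.
Aggregating (R2): 0.95% + 1.62% = 2.57%.

2.57%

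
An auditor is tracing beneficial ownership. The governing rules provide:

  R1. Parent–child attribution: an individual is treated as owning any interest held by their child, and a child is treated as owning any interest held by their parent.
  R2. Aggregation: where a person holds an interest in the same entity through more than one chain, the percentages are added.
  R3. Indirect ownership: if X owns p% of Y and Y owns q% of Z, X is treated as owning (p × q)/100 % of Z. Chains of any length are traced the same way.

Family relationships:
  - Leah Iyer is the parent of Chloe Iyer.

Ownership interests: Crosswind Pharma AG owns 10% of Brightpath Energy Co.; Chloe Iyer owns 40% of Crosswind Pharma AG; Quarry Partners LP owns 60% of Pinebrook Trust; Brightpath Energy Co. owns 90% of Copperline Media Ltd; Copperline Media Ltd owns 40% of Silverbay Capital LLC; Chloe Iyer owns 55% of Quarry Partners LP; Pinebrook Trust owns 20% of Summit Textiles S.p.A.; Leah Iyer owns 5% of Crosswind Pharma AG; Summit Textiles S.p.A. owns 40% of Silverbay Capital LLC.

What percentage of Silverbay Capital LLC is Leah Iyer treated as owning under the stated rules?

By parent–child attribution (R1), Leah Iyer is treated as also owning Chloe Iyer's interest in Crosswind Pharma AG, giving 5% + 40% = 45%.
By parent–child attribution (R1), Leah Iyer is treated as owning Chloe Iyer's 55% interest in Quarry Partners LP.
Chain via Crosswind Pharma AG → Brightpath Energy Co. → Copperline Media Ltd (R3): 45% × 10% × 90% × 40% = 1.62% of Silverbay Capital LLC.
Chain via Quarry Partners LP → Pinebrook Trust → Summit Textiles S.p.A. (R3): 55% × 60% × 20% × 40% = 2.64% of Silverbay Capital LLC.
Aggregating (R2): 1.62% + 2.64% = 4.26%.

4.26%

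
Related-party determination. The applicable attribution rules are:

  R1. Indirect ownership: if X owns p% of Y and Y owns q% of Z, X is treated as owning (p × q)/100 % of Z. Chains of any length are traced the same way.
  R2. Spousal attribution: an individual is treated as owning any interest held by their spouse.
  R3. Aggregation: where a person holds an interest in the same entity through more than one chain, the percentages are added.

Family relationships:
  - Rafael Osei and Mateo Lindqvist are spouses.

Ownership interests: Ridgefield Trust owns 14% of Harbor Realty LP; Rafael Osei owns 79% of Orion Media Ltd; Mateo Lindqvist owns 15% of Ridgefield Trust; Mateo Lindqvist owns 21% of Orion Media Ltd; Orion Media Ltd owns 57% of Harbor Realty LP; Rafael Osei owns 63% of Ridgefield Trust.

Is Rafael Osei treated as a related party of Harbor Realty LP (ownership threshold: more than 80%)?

No

By spousal attribution (R2), Rafael Osei is treated as also owning Mateo Lindqvist's interest in Orion Media Ltd, giving 79% + 21% = 100%.
By spousal attribution (R2), Rafael Osei is treated as also owning Mateo Lindqvist's interest in Ridgefield Trust, giving 63% + 15% = 78%.
Chain via Orion Media Ltd (R1): 100% × 57% = 57% of Harbor Realty LP.
Chain via Ridgefield Trust (R1): 78% × 14% = 10.92% of Harbor Realty LP.
Aggregating (R3): 57% + 10.92% = 67.92%.
67.92% does not exceed the 80% threshold, so Rafael is not a related party to Harbor Realty LP.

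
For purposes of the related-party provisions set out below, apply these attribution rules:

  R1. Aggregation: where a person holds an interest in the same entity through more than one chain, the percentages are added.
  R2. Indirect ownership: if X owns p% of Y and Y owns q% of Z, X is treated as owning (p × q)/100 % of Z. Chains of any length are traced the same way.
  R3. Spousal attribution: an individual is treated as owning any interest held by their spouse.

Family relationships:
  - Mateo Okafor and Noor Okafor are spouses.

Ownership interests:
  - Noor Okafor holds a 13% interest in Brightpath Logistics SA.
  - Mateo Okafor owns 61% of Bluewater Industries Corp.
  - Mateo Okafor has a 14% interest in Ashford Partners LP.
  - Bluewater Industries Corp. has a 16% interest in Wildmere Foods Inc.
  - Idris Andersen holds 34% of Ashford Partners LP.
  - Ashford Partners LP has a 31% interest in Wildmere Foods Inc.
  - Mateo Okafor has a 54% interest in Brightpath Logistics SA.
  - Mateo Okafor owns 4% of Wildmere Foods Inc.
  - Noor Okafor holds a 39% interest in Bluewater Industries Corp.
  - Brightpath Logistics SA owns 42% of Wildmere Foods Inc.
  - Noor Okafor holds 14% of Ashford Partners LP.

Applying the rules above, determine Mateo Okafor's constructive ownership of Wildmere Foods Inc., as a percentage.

By spousal attribution (R3), Mateo Okafor is treated as also owning Noor Okafor's interest in Bluewater Industries Corp, giving 61% + 39% = 100%.
By spousal attribution (R3), Mateo Okafor is treated as also owning Noor Okafor's interest in Ashford Partners LP, giving 14% + 14% = 28%.
By spousal attribution (R3), Mateo Okafor is treated as also owning Noor Okafor's interest in Brightpath Logistics SA, giving 54% + 13% = 67%.
Chain via Bluewater Industries Corp. (R2): 100% × 16% = 16% of Wildmere Foods Inc.
Chain via Ashford Partners LP (R2): 28% × 31% = 8.68% of Wildmere Foods Inc.
Chain via Brightpath Logistics SA (R2): 67% × 42% = 28.14% of Wildmere Foods Inc.
Direct interest in Wildmere Foods Inc: 4%.
Aggregating (R1): 16% + 8.68% + 28.14% + 4% = 56.82%.

56.82%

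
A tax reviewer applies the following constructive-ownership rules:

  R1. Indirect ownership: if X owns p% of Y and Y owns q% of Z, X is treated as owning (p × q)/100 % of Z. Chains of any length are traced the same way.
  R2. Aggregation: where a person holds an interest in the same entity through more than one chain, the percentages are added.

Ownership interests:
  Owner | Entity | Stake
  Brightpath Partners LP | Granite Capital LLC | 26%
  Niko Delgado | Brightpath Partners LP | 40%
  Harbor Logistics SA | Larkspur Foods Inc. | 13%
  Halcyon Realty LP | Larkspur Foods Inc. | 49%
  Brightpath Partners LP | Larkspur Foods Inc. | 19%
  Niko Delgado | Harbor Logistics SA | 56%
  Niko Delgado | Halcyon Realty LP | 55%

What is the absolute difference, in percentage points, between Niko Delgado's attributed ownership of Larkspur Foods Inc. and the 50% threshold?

8.17

Chain via Halcyon Realty LP (R1): 55% × 49% = 26.95% of Larkspur Foods Inc.
Chain via Brightpath Partners LP (R1): 40% × 19% = 7.6% of Larkspur Foods Inc.
Chain via Harbor Logistics SA (R1): 56% × 13% = 7.28% of Larkspur Foods Inc.
Aggregating (R2): 26.95% + 7.6% + 7.28% = 41.83%.
41.83% falls short of the 50% threshold by 8.17 percentage points.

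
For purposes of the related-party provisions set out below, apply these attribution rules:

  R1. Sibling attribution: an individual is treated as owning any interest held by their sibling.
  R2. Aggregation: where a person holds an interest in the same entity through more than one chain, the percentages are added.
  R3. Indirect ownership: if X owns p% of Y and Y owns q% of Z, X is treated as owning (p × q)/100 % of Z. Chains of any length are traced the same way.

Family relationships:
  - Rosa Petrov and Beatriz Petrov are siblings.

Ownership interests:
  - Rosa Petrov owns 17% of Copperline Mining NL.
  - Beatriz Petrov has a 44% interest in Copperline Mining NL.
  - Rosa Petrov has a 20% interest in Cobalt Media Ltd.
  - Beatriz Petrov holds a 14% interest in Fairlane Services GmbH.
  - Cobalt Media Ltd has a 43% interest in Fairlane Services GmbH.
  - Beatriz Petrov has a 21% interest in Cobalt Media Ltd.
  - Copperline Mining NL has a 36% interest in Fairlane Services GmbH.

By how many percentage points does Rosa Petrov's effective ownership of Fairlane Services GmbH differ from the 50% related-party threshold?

By sibling attribution (R1), Rosa Petrov is treated as also owning Beatriz Petrov's interest in Copperline Mining NL, giving 17% + 44% = 61%.
By sibling attribution (R1), Rosa Petrov is treated as also owning Beatriz Petrov's interest in Cobalt Media Ltd, giving 20% + 21% = 41%.
By sibling attribution (R1), Rosa Petrov is treated as owning Beatriz Petrov's 14% interest in Fairlane Services GmbH.
Chain via Copperline Mining NL (R3): 61% × 36% = 21.96% of Fairlane Services GmbH.
Chain via Cobalt Media Ltd (R3): 41% × 43% = 17.63% of Fairlane Services GmbH.
Direct interest in Fairlane Services GmbH: 14%.
Aggregating (R2): 21.96% + 17.63% + 14% = 53.59%.
53.59% exceeds the 50% threshold by 3.59 percentage points.

3.59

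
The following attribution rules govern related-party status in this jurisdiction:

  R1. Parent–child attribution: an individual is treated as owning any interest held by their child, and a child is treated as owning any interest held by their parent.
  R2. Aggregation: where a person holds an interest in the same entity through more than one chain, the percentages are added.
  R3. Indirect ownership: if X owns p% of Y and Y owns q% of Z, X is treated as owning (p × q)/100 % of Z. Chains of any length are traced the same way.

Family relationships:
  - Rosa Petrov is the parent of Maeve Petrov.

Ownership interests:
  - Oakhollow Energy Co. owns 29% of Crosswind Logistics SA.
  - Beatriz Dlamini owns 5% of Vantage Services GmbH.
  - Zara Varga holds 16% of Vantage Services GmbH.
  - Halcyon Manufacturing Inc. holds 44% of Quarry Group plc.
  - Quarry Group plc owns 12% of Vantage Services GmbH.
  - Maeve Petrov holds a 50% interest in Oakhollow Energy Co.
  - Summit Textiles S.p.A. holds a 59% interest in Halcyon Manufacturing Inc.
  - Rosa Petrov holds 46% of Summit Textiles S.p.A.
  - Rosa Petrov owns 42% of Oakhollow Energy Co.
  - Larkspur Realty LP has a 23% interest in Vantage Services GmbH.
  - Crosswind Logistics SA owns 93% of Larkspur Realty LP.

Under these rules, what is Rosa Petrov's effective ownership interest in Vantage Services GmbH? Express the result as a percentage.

7.139844%

By parent–child attribution (R1), Rosa Petrov is treated as also owning Maeve Petrov's interest in Oakhollow Energy Co, giving 42% + 50% = 92%.
Chain via Summit Textiles S.p.A. → Halcyon Manufacturing Inc. → Quarry Group plc (R3): 46% × 59% × 44% × 12% = 1.432992% of Vantage Services GmbH.
Chain via Oakhollow Energy Co. → Crosswind Logistics SA → Larkspur Realty LP (R3): 92% × 29% × 93% × 23% = 5.706852% of Vantage Services GmbH.
Aggregating (R2): 1.432992% + 5.706852% = 7.139844%.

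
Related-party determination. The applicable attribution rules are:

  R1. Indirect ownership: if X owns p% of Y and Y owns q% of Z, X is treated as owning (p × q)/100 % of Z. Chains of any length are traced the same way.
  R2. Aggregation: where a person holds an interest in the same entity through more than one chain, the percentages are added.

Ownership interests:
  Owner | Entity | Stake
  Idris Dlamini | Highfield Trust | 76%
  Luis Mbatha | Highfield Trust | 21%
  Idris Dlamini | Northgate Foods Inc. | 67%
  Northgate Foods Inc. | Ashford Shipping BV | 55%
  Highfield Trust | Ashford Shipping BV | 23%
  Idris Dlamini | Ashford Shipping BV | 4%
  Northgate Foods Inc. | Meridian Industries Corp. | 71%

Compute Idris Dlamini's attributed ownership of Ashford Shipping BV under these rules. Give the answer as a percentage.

Chain via Northgate Foods Inc. (R1): 67% × 55% = 36.85% of Ashford Shipping BV.
Chain via Highfield Trust (R1): 76% × 23% = 17.48% of Ashford Shipping BV.
Direct interest in Ashford Shipping BV: 4%.
Aggregating (R2): 36.85% + 17.48% + 4% = 58.33%.

58.33%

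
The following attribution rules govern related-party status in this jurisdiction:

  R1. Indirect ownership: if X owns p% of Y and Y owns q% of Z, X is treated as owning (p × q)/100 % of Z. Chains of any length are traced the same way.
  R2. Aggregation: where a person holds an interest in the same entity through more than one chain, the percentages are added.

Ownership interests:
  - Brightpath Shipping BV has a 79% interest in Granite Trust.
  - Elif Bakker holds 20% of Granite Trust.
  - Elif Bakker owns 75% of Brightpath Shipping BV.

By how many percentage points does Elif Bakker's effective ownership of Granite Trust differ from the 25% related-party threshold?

54.25

Chain via Brightpath Shipping BV (R1): 75% × 79% = 59.25% of Granite Trust.
Direct interest in Granite Trust: 20%.
Aggregating (R2): 59.25% + 20% = 79.25%.
79.25% exceeds the 25% threshold by 54.25 percentage points.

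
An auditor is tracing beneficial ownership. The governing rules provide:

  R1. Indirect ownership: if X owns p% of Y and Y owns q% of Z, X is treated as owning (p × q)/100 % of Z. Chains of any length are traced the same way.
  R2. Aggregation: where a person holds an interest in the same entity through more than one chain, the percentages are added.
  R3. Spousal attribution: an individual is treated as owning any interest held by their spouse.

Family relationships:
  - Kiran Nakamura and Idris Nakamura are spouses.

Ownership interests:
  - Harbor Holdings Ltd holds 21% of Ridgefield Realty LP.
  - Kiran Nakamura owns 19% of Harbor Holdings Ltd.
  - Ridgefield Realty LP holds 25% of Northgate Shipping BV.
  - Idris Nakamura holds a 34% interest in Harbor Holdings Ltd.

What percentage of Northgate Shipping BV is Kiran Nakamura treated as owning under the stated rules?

2.7825%

By spousal attribution (R3), Kiran Nakamura is treated as also owning Idris Nakamura's interest in Harbor Holdings Ltd, giving 19% + 34% = 53%.
Chain via Harbor Holdings Ltd → Ridgefield Realty LP (R1): 53% × 21% × 25% = 2.7825% of Northgate Shipping BV.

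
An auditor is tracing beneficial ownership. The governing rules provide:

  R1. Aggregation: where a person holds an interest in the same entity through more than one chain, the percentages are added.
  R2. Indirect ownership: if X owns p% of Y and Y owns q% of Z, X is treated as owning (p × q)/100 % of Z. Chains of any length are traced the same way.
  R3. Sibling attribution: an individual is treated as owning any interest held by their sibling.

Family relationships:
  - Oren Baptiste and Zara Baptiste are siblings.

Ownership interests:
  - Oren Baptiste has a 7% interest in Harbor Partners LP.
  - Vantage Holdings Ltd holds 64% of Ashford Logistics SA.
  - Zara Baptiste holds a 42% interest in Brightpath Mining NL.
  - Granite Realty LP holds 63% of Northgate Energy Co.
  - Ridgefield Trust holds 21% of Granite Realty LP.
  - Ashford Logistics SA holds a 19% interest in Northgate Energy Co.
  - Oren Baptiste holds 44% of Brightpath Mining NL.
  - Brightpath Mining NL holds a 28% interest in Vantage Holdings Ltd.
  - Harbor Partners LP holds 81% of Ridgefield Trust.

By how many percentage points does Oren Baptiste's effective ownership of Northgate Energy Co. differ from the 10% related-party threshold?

By sibling attribution (R3), Oren Baptiste is treated as also owning Zara Baptiste's interest in Brightpath Mining NL, giving 44% + 42% = 86%.
Chain via Harbor Partners LP → Ridgefield Trust → Granite Realty LP (R2): 7% × 81% × 21% × 63% = 0.750141% of Northgate Energy Co.
Chain via Brightpath Mining NL → Vantage Holdings Ltd → Ashford Logistics SA (R2): 86% × 28% × 64% × 19% = 2.928128% of Northgate Energy Co.
Aggregating (R1): 0.750141% + 2.928128% = 3.678269%.
3.678269% falls short of the 10% threshold by 6.321731 percentage points.

6.321731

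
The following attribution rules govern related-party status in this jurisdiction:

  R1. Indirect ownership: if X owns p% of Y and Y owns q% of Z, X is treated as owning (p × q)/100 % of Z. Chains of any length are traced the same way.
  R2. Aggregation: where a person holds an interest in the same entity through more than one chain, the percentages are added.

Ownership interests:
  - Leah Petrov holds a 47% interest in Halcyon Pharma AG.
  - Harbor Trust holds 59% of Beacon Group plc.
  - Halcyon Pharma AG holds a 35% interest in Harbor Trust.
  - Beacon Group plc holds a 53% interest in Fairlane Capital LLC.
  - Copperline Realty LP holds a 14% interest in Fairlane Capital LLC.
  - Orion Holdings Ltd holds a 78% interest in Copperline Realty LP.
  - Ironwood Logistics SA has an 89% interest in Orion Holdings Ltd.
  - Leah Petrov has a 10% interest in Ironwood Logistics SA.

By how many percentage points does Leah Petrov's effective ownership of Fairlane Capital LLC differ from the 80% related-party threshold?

Chain via Halcyon Pharma AG → Harbor Trust → Beacon Group plc (R1): 47% × 35% × 59% × 53% = 5.143915% of Fairlane Capital LLC.
Chain via Ironwood Logistics SA → Orion Holdings Ltd → Copperline Realty LP (R1): 10% × 89% × 78% × 14% = 0.97188% of Fairlane Capital LLC.
Aggregating (R2): 5.143915% + 0.97188% = 6.115795%.
6.115795% falls short of the 80% threshold by 73.884205 percentage points.

73.884205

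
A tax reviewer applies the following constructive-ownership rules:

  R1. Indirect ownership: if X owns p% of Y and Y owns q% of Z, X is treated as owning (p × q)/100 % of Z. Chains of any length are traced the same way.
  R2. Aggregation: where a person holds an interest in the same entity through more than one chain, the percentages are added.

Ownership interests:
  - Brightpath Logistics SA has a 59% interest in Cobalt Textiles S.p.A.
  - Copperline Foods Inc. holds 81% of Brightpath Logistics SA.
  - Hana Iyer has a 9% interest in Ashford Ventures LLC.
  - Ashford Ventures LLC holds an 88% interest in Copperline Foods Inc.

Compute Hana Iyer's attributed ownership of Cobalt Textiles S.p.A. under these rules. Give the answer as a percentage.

Chain via Ashford Ventures LLC → Copperline Foods Inc. → Brightpath Logistics SA (R1): 9% × 88% × 81% × 59% = 3.784968% of Cobalt Textiles S.p.A.

3.784968%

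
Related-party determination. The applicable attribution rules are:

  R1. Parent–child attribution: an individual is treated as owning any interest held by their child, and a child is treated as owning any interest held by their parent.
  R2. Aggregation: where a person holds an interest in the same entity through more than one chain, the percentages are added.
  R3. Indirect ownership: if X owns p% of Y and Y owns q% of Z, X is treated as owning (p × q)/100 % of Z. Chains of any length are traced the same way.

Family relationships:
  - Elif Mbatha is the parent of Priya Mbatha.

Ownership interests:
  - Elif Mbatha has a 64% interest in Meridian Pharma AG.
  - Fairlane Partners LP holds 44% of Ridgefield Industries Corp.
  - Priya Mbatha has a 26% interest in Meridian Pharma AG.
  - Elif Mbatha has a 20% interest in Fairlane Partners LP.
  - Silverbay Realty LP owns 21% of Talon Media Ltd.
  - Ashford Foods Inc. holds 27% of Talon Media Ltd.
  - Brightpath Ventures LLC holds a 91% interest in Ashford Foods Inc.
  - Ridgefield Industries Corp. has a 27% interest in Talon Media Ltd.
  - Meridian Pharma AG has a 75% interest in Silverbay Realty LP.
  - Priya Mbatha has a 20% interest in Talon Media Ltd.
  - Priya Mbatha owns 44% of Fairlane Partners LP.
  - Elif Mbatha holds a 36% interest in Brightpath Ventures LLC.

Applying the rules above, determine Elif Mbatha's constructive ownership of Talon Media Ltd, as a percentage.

50.6234%

By parent–child attribution (R1), Elif Mbatha is treated as also owning Priya Mbatha's interest in Meridian Pharma AG, giving 64% + 26% = 90%.
By parent–child attribution (R1), Elif Mbatha is treated as also owning Priya Mbatha's interest in Fairlane Partners LP, giving 20% + 44% = 64%.
By parent–child attribution (R1), Elif Mbatha is treated as owning Priya Mbatha's 20% interest in Talon Media Ltd.
Chain via Meridian Pharma AG → Silverbay Realty LP (R3): 90% × 75% × 21% = 14.175% of Talon Media Ltd.
Chain via Fairlane Partners LP → Ridgefield Industries Corp. (R3): 64% × 44% × 27% = 7.6032% of Talon Media Ltd.
Chain via Brightpath Ventures LLC → Ashford Foods Inc. (R3): 36% × 91% × 27% = 8.8452% of Talon Media Ltd.
Direct interest in Talon Media Ltd: 20%.
Aggregating (R2): 14.175% + 7.6032% + 8.8452% + 20% = 50.6234%.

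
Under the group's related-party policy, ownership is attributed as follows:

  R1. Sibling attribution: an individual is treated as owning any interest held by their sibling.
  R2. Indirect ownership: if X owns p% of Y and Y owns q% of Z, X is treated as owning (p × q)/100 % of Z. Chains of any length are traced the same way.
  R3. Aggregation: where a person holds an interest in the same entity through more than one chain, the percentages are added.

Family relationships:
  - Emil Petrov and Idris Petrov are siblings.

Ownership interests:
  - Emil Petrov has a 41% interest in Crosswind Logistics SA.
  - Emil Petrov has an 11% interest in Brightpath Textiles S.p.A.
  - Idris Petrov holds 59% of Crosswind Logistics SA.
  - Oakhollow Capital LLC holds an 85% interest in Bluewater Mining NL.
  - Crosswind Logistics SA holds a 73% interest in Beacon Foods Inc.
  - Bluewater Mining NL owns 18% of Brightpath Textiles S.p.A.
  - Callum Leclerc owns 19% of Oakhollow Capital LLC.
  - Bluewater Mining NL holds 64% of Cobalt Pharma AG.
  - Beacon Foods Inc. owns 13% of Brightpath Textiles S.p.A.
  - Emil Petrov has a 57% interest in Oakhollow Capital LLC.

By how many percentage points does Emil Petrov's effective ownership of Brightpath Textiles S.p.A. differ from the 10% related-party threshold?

19.211

By sibling attribution (R1), Emil Petrov is treated as also owning Idris Petrov's interest in Crosswind Logistics SA, giving 41% + 59% = 100%.
Chain via Oakhollow Capital LLC → Bluewater Mining NL (R2): 57% × 85% × 18% = 8.721% of Brightpath Textiles S.p.A.
Chain via Crosswind Logistics SA → Beacon Foods Inc. (R2): 100% × 73% × 13% = 9.49% of Brightpath Textiles S.p.A.
Direct interest in Brightpath Textiles S.p.A: 11%.
Aggregating (R3): 8.721% + 9.49% + 11% = 29.211%.
29.211% exceeds the 10% threshold by 19.211 percentage points.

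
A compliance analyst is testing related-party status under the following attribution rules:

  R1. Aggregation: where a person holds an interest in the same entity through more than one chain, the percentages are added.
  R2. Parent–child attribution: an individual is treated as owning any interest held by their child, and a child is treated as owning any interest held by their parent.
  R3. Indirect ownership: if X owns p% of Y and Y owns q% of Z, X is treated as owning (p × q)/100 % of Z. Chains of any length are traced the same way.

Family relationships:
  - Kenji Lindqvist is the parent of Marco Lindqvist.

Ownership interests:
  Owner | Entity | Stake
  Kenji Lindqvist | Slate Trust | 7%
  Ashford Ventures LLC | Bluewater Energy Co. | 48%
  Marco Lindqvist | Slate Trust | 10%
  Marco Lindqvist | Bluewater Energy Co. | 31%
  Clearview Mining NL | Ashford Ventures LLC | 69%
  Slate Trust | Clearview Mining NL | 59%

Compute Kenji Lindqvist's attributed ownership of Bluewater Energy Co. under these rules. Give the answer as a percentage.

34.321936%

By parent–child attribution (R2), Kenji Lindqvist is treated as also owning Marco Lindqvist's interest in Slate Trust, giving 7% + 10% = 17%.
By parent–child attribution (R2), Kenji Lindqvist is treated as owning Marco Lindqvist's 31% interest in Bluewater Energy Co.
Chain via Slate Trust → Clearview Mining NL → Ashford Ventures LLC (R3): 17% × 59% × 69% × 48% = 3.321936% of Bluewater Energy Co.
Direct interest in Bluewater Energy Co: 31%.
Aggregating (R1): 3.321936% + 31% = 34.321936%.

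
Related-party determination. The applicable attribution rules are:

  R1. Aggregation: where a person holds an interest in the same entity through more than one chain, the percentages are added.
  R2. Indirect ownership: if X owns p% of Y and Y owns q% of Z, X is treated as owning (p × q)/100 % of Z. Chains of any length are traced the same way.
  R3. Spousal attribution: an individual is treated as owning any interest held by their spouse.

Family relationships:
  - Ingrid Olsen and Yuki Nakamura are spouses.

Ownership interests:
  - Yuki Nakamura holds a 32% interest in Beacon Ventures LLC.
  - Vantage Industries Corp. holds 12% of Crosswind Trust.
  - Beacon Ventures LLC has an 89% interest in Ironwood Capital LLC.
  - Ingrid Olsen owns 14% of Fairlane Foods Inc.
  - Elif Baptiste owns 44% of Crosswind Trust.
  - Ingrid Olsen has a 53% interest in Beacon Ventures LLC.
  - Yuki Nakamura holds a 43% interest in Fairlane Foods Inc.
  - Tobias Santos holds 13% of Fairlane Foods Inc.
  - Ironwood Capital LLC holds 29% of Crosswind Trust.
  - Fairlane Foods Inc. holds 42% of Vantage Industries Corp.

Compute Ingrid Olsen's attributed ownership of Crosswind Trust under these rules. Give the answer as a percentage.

By spousal attribution (R3), Ingrid Olsen is treated as also owning Yuki Nakamura's interest in Beacon Ventures LLC, giving 53% + 32% = 85%.
By spousal attribution (R3), Ingrid Olsen is treated as also owning Yuki Nakamura's interest in Fairlane Foods Inc, giving 14% + 43% = 57%.
Chain via Beacon Ventures LLC → Ironwood Capital LLC (R2): 85% × 89% × 29% = 21.9385% of Crosswind Trust.
Chain via Fairlane Foods Inc. → Vantage Industries Corp. (R2): 57% × 42% × 12% = 2.8728% of Crosswind Trust.
Aggregating (R1): 21.9385% + 2.8728% = 24.8113%.

24.8113%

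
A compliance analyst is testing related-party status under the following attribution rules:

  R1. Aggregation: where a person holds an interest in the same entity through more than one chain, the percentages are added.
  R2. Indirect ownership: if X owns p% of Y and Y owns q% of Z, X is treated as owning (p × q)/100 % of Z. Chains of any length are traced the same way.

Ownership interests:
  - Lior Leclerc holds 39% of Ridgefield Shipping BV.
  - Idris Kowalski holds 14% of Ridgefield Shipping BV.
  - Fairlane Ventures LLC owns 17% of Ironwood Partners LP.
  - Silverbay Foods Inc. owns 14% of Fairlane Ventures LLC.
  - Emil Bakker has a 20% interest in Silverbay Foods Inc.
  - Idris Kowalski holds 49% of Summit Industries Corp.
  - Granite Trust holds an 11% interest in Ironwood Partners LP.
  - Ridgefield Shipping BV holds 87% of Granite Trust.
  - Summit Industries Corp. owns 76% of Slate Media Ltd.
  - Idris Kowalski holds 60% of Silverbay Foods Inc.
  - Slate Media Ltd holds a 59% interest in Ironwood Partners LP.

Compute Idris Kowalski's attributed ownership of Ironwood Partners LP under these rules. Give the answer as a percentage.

Chain via Silverbay Foods Inc. → Fairlane Ventures LLC (R2): 60% × 14% × 17% = 1.428% of Ironwood Partners LP.
Chain via Summit Industries Corp. → Slate Media Ltd (R2): 49% × 76% × 59% = 21.9716% of Ironwood Partners LP.
Chain via Ridgefield Shipping BV → Granite Trust (R2): 14% × 87% × 11% = 1.3398% of Ironwood Partners LP.
Aggregating (R1): 1.428% + 21.9716% + 1.3398% = 24.7394%.

24.7394%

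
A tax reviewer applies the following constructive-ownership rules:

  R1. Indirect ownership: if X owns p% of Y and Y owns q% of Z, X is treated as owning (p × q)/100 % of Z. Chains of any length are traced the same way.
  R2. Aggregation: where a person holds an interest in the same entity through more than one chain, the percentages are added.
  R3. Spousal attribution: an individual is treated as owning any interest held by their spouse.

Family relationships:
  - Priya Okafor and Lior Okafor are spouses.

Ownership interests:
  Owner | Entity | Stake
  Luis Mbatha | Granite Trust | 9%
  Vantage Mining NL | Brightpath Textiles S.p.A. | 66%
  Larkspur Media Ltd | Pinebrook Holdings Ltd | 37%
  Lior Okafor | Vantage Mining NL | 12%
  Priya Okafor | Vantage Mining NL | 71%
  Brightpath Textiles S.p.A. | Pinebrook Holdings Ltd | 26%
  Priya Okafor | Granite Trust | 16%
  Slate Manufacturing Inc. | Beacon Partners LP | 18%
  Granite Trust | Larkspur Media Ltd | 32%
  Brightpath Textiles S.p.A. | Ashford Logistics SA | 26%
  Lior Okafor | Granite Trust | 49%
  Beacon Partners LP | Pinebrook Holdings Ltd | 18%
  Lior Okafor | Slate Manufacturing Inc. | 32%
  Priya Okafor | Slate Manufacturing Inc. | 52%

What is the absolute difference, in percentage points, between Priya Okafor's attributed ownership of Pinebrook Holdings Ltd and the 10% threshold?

14.6604

By spousal attribution (R3), Priya Okafor is treated as also owning Lior Okafor's interest in Slate Manufacturing Inc, giving 52% + 32% = 84%.
By spousal attribution (R3), Priya Okafor is treated as also owning Lior Okafor's interest in Vantage Mining NL, giving 71% + 12% = 83%.
By spousal attribution (R3), Priya Okafor is treated as also owning Lior Okafor's interest in Granite Trust, giving 16% + 49% = 65%.
Chain via Slate Manufacturing Inc. → Beacon Partners LP (R1): 84% × 18% × 18% = 2.7216% of Pinebrook Holdings Ltd.
Chain via Vantage Mining NL → Brightpath Textiles S.p.A. (R1): 83% × 66% × 26% = 14.2428% of Pinebrook Holdings Ltd.
Chain via Granite Trust → Larkspur Media Ltd (R1): 65% × 32% × 37% = 7.696% of Pinebrook Holdings Ltd.
Aggregating (R2): 2.7216% + 14.2428% + 7.696% = 24.6604%.
24.6604% exceeds the 10% threshold by 14.6604 percentage points.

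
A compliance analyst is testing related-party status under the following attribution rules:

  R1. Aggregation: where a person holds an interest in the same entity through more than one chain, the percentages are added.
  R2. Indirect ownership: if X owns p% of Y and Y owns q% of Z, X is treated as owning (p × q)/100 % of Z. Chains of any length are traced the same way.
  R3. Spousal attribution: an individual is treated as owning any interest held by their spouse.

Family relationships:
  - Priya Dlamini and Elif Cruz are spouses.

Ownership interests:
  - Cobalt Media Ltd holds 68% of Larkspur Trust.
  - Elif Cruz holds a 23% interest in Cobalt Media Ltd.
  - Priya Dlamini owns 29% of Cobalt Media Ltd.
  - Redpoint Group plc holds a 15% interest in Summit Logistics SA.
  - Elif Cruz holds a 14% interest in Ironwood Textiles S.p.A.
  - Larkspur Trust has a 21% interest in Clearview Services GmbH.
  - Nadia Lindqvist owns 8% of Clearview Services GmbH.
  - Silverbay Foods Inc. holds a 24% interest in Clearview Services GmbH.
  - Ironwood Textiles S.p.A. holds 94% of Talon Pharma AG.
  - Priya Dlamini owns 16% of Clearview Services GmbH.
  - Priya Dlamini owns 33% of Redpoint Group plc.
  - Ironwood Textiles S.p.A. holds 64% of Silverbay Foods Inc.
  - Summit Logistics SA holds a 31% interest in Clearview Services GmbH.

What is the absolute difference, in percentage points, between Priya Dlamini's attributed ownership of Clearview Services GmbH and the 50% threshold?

By spousal attribution (R3), Priya Dlamini is treated as also owning Elif Cruz's interest in Cobalt Media Ltd, giving 29% + 23% = 52%.
By spousal attribution (R3), Priya Dlamini is treated as owning Elif Cruz's 14% interest in Ironwood Textiles S.p.A.
Chain via Cobalt Media Ltd → Larkspur Trust (R2): 52% × 68% × 21% = 7.4256% of Clearview Services GmbH.
Chain via Redpoint Group plc → Summit Logistics SA (R2): 33% × 15% × 31% = 1.5345% of Clearview Services GmbH.
Direct interest in Clearview Services GmbH: 16%.
Chain via Ironwood Textiles S.p.A. → Silverbay Foods Inc. (R2): 14% × 64% × 24% = 2.1504% of Clearview Services GmbH.
Aggregating (R1): 7.4256% + 1.5345% + 16% + 2.1504% = 27.1105%.
27.1105% falls short of the 50% threshold by 22.8895 percentage points.

22.8895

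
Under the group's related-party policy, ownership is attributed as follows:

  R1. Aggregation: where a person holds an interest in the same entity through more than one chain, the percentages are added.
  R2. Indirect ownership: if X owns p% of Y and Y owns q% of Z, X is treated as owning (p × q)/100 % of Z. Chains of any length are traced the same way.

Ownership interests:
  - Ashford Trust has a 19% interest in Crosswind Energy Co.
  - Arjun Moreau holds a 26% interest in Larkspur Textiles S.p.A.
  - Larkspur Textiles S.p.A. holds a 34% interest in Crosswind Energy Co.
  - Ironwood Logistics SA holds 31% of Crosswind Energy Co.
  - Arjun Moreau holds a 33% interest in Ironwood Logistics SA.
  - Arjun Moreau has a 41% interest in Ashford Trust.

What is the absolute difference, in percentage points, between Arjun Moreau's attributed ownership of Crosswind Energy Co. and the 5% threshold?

Chain via Ashford Trust (R2): 41% × 19% = 7.79% of Crosswind Energy Co.
Chain via Ironwood Logistics SA (R2): 33% × 31% = 10.23% of Crosswind Energy Co.
Chain via Larkspur Textiles S.p.A. (R2): 26% × 34% = 8.84% of Crosswind Energy Co.
Aggregating (R1): 7.79% + 10.23% + 8.84% = 26.86%.
26.86% exceeds the 5% threshold by 21.86 percentage points.

21.86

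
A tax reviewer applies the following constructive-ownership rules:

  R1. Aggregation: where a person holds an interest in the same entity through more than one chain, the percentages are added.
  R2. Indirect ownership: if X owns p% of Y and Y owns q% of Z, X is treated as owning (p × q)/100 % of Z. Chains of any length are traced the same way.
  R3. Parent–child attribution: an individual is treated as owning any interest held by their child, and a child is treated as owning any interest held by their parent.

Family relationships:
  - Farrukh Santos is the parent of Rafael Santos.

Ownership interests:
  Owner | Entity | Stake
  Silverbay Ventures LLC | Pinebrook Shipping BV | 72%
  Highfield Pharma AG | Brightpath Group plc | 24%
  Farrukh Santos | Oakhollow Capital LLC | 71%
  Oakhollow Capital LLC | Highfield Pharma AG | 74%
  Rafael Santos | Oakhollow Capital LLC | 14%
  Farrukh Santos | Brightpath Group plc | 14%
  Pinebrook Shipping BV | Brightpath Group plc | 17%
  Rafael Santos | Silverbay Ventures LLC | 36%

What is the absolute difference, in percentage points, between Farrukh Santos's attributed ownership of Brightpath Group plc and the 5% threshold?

28.5024

By parent–child attribution (R3), Farrukh Santos is treated as also owning Rafael Santos's interest in Oakhollow Capital LLC, giving 71% + 14% = 85%.
By parent–child attribution (R3), Farrukh Santos is treated as owning Rafael Santos's 36% interest in Silverbay Ventures LLC.
Chain via Oakhollow Capital LLC → Highfield Pharma AG (R2): 85% × 74% × 24% = 15.096% of Brightpath Group plc.
Direct interest in Brightpath Group plc: 14%.
Chain via Silverbay Ventures LLC → Pinebrook Shipping BV (R2): 36% × 72% × 17% = 4.4064% of Brightpath Group plc.
Aggregating (R1): 15.096% + 14% + 4.4064% = 33.5024%.
33.5024% exceeds the 5% threshold by 28.5024 percentage points.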